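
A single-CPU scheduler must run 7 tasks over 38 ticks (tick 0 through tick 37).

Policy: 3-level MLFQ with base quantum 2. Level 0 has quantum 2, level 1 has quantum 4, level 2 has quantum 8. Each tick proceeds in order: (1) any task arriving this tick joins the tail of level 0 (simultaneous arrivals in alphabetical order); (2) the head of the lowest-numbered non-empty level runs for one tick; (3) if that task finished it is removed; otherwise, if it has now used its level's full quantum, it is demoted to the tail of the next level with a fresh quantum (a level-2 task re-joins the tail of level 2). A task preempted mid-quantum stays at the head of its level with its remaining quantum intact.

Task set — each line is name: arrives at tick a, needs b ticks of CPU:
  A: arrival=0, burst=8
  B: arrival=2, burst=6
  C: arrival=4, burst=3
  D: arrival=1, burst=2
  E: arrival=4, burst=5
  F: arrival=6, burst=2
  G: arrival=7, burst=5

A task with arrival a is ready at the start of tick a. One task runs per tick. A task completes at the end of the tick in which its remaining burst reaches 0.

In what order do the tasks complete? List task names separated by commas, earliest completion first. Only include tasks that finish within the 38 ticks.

completion order = D, F, B, C, E, G, A

t=0: L0/L1/L2 = A/-/- → run A
t=1: L0/L1/L2 = AD/-/- → run A
t=2: L0/L1/L2 = DB/A/- → run D
t=3: L0/L1/L2 = DB/A/- → run D
t=4: L0/L1/L2 = BCE/A/- → run B
t=5: L0/L1/L2 = BCE/A/- → run B
t=6: L0/L1/L2 = CEF/AB/- → run C
t=7: L0/L1/L2 = CEFG/AB/- → run C
t=8: L0/L1/L2 = EFG/ABC/- → run E
t=9: L0/L1/L2 = EFG/ABC/- → run E
t=10: L0/L1/L2 = FG/ABCE/- → run F
t=11: L0/L1/L2 = FG/ABCE/- → run F
t=12: L0/L1/L2 = G/ABCE/- → run G
t=13: L0/L1/L2 = G/ABCE/- → run G
t=14: L0/L1/L2 = -/ABCEG/- → run A
t=15: L0/L1/L2 = -/ABCEG/- → run A
t=16: L0/L1/L2 = -/ABCEG/- → run A
t=17: L0/L1/L2 = -/ABCEG/- → run A
t=18: L0/L1/L2 = -/BCEG/A → run B
t=19: L0/L1/L2 = -/BCEG/A → run B
t=20: L0/L1/L2 = -/BCEG/A → run B
t=21: L0/L1/L2 = -/BCEG/A → run B
t=22: L0/L1/L2 = -/CEG/A → run C
t=23: L0/L1/L2 = -/EG/A → run E
t=24: L0/L1/L2 = -/EG/A → run E
t=25: L0/L1/L2 = -/EG/A → run E
t=26: L0/L1/L2 = -/G/A → run G
t=27: L0/L1/L2 = -/G/A → run G
t=28: L0/L1/L2 = -/G/A → run G
t=29: L0/L1/L2 = -/-/A → run A
t=30: L0/L1/L2 = -/-/A → run A
t=31: (idle)
t=32: (idle)
t=33: (idle)
t=34: (idle)
t=35: (idle)
t=36: (idle)
t=37: (idle)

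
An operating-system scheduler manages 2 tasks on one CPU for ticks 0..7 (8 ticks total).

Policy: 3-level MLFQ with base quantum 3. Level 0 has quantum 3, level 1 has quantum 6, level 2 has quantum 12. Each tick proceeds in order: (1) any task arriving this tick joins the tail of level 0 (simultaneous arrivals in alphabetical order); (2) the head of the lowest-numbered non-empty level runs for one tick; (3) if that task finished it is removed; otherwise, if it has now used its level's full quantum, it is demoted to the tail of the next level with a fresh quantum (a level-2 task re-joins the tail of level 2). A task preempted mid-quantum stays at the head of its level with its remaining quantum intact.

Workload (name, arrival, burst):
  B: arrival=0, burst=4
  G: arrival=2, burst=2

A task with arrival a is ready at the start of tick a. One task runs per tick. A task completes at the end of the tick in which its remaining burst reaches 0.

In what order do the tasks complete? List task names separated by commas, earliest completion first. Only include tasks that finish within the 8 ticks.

t=0: L0/L1/L2 = B/-/- → run B
t=1: L0/L1/L2 = B/-/- → run B
t=2: L0/L1/L2 = BG/-/- → run B
t=3: L0/L1/L2 = G/B/- → run G
t=4: L0/L1/L2 = G/B/- → run G
t=5: L0/L1/L2 = -/B/- → run B
t=6: (idle)
t=7: (idle)

completion order = G, B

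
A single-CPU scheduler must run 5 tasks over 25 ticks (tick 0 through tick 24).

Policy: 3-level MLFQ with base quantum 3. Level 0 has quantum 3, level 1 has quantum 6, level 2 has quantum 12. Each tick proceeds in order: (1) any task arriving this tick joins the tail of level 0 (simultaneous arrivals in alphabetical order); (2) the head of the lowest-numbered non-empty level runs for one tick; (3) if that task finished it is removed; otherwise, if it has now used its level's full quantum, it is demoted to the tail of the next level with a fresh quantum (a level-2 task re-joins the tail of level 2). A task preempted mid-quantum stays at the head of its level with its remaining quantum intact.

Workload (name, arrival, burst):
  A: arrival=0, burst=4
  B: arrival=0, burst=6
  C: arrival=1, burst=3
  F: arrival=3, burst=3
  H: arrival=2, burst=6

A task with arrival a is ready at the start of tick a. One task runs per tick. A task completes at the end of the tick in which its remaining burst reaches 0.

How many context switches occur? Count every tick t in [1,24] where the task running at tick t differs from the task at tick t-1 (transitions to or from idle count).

t=0: L0/L1/L2 = AB/-/- → run A
t=1: L0/L1/L2 = ABC/-/- → run A
t=2: L0/L1/L2 = ABCH/-/- → run A
t=3: L0/L1/L2 = BCHF/A/- → run B
t=4: L0/L1/L2 = BCHF/A/- → run B
t=5: L0/L1/L2 = BCHF/A/- → run B
t=6: L0/L1/L2 = CHF/AB/- → run C
t=7: L0/L1/L2 = CHF/AB/- → run C
t=8: L0/L1/L2 = CHF/AB/- → run C
t=9: L0/L1/L2 = HF/AB/- → run H
t=10: L0/L1/L2 = HF/AB/- → run H
t=11: L0/L1/L2 = HF/AB/- → run H
t=12: L0/L1/L2 = F/ABH/- → run F
t=13: L0/L1/L2 = F/ABH/- → run F
t=14: L0/L1/L2 = F/ABH/- → run F
t=15: L0/L1/L2 = -/ABH/- → run A
t=16: L0/L1/L2 = -/BH/- → run B
t=17: L0/L1/L2 = -/BH/- → run B
t=18: L0/L1/L2 = -/BH/- → run B
t=19: L0/L1/L2 = -/H/- → run H
t=20: L0/L1/L2 = -/H/- → run H
t=21: L0/L1/L2 = -/H/- → run H
t=22: (idle)
t=23: (idle)
t=24: (idle)

context switches = 8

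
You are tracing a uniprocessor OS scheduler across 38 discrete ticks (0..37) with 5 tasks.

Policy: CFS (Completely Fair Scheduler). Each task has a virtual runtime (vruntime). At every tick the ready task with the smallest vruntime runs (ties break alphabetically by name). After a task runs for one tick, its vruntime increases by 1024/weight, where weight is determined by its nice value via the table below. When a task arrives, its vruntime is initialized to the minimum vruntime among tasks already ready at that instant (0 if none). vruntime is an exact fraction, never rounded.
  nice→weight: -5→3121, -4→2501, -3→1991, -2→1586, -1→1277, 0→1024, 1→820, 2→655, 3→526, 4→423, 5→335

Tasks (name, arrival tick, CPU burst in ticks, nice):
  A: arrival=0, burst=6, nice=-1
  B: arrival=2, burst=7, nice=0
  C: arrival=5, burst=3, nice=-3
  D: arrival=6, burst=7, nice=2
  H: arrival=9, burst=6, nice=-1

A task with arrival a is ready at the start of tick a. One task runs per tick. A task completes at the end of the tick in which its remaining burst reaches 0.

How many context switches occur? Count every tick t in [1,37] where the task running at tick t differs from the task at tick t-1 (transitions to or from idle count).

t=0: vr[A=0] → run A
t=1: vr[A=1024/1277] → run A
t=2: vr[A=2048/1277 B=2048/1277] → run A
t=3: vr[A=3072/1277 B=2048/1277] → run B
t=4: vr[A=3072/1277 B=3325/1277] → run A
t=5: vr[A=4096/1277 B=3325/1277 C=3325/1277] → run B
t=6: vr[A=4096/1277 B=4602/1277 C=3325/1277 D=3325/1277] → run C
t=7: vr[A=4096/1277 B=4602/1277 C=7927723/2542507 D=3325/1277] → run D
t=8: vr[A=4096/1277 B=4602/1277 C=7927723/2542507 D=3485523/836435] → run C
t=9: vr[A=4096/1277 B=4602/1277 C=9235371/2542507 D=3485523/836435 H=4096/1277] → run A
t=10: vr[A=5120/1277 B=4602/1277 C=9235371/2542507 D=3485523/836435 H=4096/1277] → run H
t=11: vr[A=5120/1277 B=4602/1277 C=9235371/2542507 D=3485523/836435 H=5120/1277] → run B
t=12: vr[A=5120/1277 B=5879/1277 C=9235371/2542507 D=3485523/836435 H=5120/1277] → run C
t=13: vr[A=5120/1277 B=5879/1277 D=3485523/836435 H=5120/1277] → run A
t=14: vr[B=5879/1277 D=3485523/836435 H=5120/1277] → run H
t=15: vr[B=5879/1277 D=3485523/836435 H=6144/1277] → run D
t=16: vr[B=5879/1277 D=4793171/836435 H=6144/1277] → run B
t=17: vr[B=7156/1277 D=4793171/836435 H=6144/1277] → run H
t=18: vr[B=7156/1277 D=4793171/836435 H=7168/1277] → run B
t=19: vr[B=8433/1277 D=4793171/836435 H=7168/1277] → run H
t=20: vr[B=8433/1277 D=4793171/836435 H=8192/1277] → run D
t=21: vr[B=8433/1277 D=6100819/836435 H=8192/1277] → run H
t=22: vr[B=8433/1277 D=6100819/836435 H=9216/1277] → run B
t=23: vr[B=9710/1277 D=6100819/836435 H=9216/1277] → run H
t=24: vr[B=9710/1277 D=6100819/836435] → run D
t=25: vr[B=9710/1277 D=7408467/836435] → run B
t=26: vr[D=7408467/836435] → run D
t=27: vr[D=1743223/167287] → run D
t=28: vr[D=10023763/836435] → run D
t=29: (idle)
t=30: (idle)
t=31: (idle)
t=32: (idle)
t=33: (idle)
t=34: (idle)
t=35: (idle)
t=36: (idle)
t=37: (idle)

context switches = 25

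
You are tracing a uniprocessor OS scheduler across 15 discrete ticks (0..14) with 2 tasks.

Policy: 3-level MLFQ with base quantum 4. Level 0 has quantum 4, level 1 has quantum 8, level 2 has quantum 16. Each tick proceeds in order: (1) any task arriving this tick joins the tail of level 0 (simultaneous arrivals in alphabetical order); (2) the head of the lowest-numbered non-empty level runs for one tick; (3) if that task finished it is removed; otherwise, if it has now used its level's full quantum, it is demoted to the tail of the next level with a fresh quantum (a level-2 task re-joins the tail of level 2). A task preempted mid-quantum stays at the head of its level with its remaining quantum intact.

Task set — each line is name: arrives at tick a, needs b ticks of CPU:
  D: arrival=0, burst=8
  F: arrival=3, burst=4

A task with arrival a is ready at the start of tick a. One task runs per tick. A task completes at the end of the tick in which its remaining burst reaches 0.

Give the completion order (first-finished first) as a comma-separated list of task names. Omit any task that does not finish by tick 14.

completion order = F, D

t=0: L0/L1/L2 = D/-/- → run D
t=1: L0/L1/L2 = D/-/- → run D
t=2: L0/L1/L2 = D/-/- → run D
t=3: L0/L1/L2 = DF/-/- → run D
t=4: L0/L1/L2 = F/D/- → run F
t=5: L0/L1/L2 = F/D/- → run F
t=6: L0/L1/L2 = F/D/- → run F
t=7: L0/L1/L2 = F/D/- → run F
t=8: L0/L1/L2 = -/D/- → run D
t=9: L0/L1/L2 = -/D/- → run D
t=10: L0/L1/L2 = -/D/- → run D
t=11: L0/L1/L2 = -/D/- → run D
t=12: (idle)
t=13: (idle)
t=14: (idle)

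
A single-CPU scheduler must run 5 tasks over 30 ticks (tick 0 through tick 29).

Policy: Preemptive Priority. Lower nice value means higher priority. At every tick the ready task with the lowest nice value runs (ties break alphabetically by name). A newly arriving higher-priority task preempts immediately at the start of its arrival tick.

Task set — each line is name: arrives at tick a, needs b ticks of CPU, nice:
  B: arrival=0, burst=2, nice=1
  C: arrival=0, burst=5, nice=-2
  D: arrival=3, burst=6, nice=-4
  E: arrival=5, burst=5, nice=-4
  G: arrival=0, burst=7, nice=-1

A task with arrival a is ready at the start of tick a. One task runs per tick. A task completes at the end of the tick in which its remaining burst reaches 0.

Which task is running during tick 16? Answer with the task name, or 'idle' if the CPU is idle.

running at tick 16 = G

t=0: ready={B,C,G} → run C
t=1: ready={B,C,G} → run C
t=2: ready={B,C,G} → run C
t=3: ready={B,C,D,G} → run D
t=4: ready={B,C,D,G} → run D
t=5: ready={B,C,D,E,G} → run D
t=6: ready={B,C,D,E,G} → run D
t=7: ready={B,C,D,E,G} → run D
t=8: ready={B,C,D,E,G} → run D
t=9: ready={B,C,E,G} → run E
t=10: ready={B,C,E,G} → run E
t=11: ready={B,C,E,G} → run E
t=12: ready={B,C,E,G} → run E
t=13: ready={B,C,E,G} → run E
t=14: ready={B,C,G} → run C
t=15: ready={B,C,G} → run C
t=16: ready={B,G} → run G
t=17: ready={B,G} → run G
t=18: ready={B,G} → run G
t=19: ready={B,G} → run G
t=20: ready={B,G} → run G
t=21: ready={B,G} → run G
t=22: ready={B,G} → run G
t=23: ready={B} → run B
t=24: ready={B} → run B
t=25: (idle)
t=26: (idle)
t=27: (idle)
t=28: (idle)
t=29: (idle)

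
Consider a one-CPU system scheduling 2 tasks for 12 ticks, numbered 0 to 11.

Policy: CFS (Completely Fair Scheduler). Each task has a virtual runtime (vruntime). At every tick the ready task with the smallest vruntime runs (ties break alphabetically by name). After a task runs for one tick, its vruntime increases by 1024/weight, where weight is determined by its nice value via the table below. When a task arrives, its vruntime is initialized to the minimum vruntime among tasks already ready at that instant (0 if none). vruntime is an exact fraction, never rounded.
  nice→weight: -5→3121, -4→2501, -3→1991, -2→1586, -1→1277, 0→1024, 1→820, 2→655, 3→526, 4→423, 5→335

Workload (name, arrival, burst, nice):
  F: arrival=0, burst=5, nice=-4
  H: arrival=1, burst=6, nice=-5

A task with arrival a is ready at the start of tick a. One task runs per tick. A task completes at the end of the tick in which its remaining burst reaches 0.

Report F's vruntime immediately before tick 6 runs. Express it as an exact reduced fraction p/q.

t=0: vr[F=0] → run F
t=1: vr[F=1024/2501 H=1024/2501] → run F
t=2: vr[F=2048/2501 H=1024/2501] → run H
t=3: vr[F=2048/2501 H=5756928/7805621] → run H
t=4: vr[F=2048/2501 H=8317952/7805621] → run F
t=5: vr[F=3072/2501 H=8317952/7805621] → run H
t=6: vr[F=3072/2501 H=10878976/7805621] → run F
t=7: vr[F=4096/2501 H=10878976/7805621] → run H
t=8: vr[F=4096/2501 H=13440000/7805621] → run F
t=9: vr[H=13440000/7805621] → run H
t=10: vr[H=16001024/7805621] → run H
t=11: (idle)

vruntime(F, start of tick 6) = 3072/2501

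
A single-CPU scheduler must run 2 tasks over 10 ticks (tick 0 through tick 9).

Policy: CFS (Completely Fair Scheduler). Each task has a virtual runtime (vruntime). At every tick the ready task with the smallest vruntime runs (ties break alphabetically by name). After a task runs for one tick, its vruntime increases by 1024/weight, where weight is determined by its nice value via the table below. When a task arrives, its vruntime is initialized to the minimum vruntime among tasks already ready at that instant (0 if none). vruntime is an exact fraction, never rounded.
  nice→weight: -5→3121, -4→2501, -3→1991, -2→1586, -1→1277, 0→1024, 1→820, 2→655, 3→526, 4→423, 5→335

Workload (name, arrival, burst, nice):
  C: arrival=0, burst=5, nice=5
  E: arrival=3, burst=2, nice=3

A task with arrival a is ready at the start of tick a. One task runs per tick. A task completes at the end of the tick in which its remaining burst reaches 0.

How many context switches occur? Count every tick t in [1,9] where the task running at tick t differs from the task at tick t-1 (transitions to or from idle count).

context switches = 3

t=0: vr[C=0] → run C
t=1: vr[C=1024/335] → run C
t=2: vr[C=2048/335] → run C
t=3: vr[C=3072/335 E=3072/335] → run C
t=4: vr[C=4096/335 E=3072/335] → run E
t=5: vr[C=4096/335 E=979456/88105] → run E
t=6: vr[C=4096/335] → run C
t=7: (idle)
t=8: (idle)
t=9: (idle)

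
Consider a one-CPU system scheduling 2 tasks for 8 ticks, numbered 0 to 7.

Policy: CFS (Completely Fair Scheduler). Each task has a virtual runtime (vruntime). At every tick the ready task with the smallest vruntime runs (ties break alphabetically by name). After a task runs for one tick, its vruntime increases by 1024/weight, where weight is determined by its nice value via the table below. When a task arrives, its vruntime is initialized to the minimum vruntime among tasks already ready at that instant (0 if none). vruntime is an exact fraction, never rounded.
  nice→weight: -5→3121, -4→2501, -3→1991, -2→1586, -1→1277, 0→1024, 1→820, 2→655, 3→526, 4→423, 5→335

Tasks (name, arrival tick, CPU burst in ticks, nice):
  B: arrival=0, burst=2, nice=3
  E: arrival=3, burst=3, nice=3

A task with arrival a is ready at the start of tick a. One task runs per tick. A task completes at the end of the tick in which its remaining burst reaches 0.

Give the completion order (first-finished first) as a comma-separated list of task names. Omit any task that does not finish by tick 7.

t=0: vr[B=0] → run B
t=1: vr[B=512/263] → run B
t=2: (idle)
t=3: vr[E=0] → run E
t=4: vr[E=512/263] → run E
t=5: vr[E=1024/263] → run E
t=6: (idle)
t=7: (idle)

completion order = B, E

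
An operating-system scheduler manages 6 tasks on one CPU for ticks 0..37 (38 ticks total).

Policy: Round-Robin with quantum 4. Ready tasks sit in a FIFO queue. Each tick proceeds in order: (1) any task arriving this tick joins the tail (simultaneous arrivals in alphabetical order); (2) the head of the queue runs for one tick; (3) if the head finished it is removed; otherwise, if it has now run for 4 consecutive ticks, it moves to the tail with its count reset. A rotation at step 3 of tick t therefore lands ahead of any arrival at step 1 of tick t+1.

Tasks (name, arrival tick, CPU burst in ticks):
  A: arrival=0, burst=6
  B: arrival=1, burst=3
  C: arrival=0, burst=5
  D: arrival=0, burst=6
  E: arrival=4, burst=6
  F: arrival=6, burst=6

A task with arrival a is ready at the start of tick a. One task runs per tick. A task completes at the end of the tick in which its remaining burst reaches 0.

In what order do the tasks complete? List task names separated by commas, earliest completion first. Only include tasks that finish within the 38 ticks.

t=0: queue=[A,C,D] q_used=0 → run A
t=1: queue=[A,C,D,B] q_used=1 → run A
t=2: queue=[A,C,D,B] q_used=2 → run A
t=3: queue=[A,C,D,B] q_used=3 → run A
t=4: queue=[C,D,B,A,E] q_used=0 → run C
t=5: queue=[C,D,B,A,E] q_used=1 → run C
t=6: queue=[C,D,B,A,E,F] q_used=2 → run C
t=7: queue=[C,D,B,A,E,F] q_used=3 → run C
t=8: queue=[D,B,A,E,F,C] q_used=0 → run D
t=9: queue=[D,B,A,E,F,C] q_used=1 → run D
t=10: queue=[D,B,A,E,F,C] q_used=2 → run D
t=11: queue=[D,B,A,E,F,C] q_used=3 → run D
t=12: queue=[B,A,E,F,C,D] q_used=0 → run B
t=13: queue=[B,A,E,F,C,D] q_used=1 → run B
t=14: queue=[B,A,E,F,C,D] q_used=2 → run B
t=15: queue=[A,E,F,C,D] q_used=0 → run A
t=16: queue=[A,E,F,C,D] q_used=1 → run A
t=17: queue=[E,F,C,D] q_used=0 → run E
t=18: queue=[E,F,C,D] q_used=1 → run E
t=19: queue=[E,F,C,D] q_used=2 → run E
t=20: queue=[E,F,C,D] q_used=3 → run E
t=21: queue=[F,C,D,E] q_used=0 → run F
t=22: queue=[F,C,D,E] q_used=1 → run F
t=23: queue=[F,C,D,E] q_used=2 → run F
t=24: queue=[F,C,D,E] q_used=3 → run F
t=25: queue=[C,D,E,F] q_used=0 → run C
t=26: queue=[D,E,F] q_used=0 → run D
t=27: queue=[D,E,F] q_used=1 → run D
t=28: queue=[E,F] q_used=0 → run E
t=29: queue=[E,F] q_used=1 → run E
t=30: queue=[F] q_used=0 → run F
t=31: queue=[F] q_used=1 → run F
t=32: (idle)
t=33: (idle)
t=34: (idle)
t=35: (idle)
t=36: (idle)
t=37: (idle)

completion order = B, A, C, D, E, F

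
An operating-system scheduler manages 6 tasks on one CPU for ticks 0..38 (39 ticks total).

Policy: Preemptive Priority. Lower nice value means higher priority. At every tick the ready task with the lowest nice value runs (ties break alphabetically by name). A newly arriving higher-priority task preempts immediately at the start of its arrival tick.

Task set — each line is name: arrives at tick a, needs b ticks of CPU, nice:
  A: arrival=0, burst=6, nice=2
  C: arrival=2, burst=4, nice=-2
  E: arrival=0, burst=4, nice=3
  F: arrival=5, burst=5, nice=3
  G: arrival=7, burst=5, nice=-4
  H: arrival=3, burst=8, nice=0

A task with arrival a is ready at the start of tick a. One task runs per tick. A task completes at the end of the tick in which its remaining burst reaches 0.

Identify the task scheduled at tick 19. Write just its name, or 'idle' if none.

running at tick 19 = A

t=0: ready={A,E} → run A
t=1: ready={A,E} → run A
t=2: ready={A,C,E} → run C
t=3: ready={A,C,E,H} → run C
t=4: ready={A,C,E,H} → run C
t=5: ready={A,C,E,F,H} → run C
t=6: ready={A,E,F,H} → run H
t=7: ready={A,E,F,G,H} → run G
t=8: ready={A,E,F,G,H} → run G
t=9: ready={A,E,F,G,H} → run G
t=10: ready={A,E,F,G,H} → run G
t=11: ready={A,E,F,G,H} → run G
t=12: ready={A,E,F,H} → run H
t=13: ready={A,E,F,H} → run H
t=14: ready={A,E,F,H} → run H
t=15: ready={A,E,F,H} → run H
t=16: ready={A,E,F,H} → run H
t=17: ready={A,E,F,H} → run H
t=18: ready={A,E,F,H} → run H
t=19: ready={A,E,F} → run A
t=20: ready={A,E,F} → run A
t=21: ready={A,E,F} → run A
t=22: ready={A,E,F} → run A
t=23: ready={E,F} → run E
t=24: ready={E,F} → run E
t=25: ready={E,F} → run E
t=26: ready={E,F} → run E
t=27: ready={F} → run F
t=28: ready={F} → run F
t=29: ready={F} → run F
t=30: ready={F} → run F
t=31: ready={F} → run F
t=32: (idle)
t=33: (idle)
t=34: (idle)
t=35: (idle)
t=36: (idle)
t=37: (idle)
t=38: (idle)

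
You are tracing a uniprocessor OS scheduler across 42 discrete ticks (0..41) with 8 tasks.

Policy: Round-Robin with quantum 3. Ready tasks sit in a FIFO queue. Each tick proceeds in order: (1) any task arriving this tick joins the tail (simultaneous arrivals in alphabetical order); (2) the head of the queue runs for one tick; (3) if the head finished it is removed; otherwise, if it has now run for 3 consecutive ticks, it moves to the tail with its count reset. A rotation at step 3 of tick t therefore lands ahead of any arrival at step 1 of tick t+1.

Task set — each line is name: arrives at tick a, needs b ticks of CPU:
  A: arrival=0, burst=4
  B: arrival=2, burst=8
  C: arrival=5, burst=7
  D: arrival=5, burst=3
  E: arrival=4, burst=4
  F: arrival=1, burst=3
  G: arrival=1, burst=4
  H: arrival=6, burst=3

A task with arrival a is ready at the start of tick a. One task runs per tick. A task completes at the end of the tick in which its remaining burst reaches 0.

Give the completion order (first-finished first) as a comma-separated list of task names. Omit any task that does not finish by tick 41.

completion order = F, A, D, H, G, E, B, C

t=0: queue=[A] q_used=0 → run A
t=1: queue=[A,F,G] q_used=1 → run A
t=2: queue=[A,F,G,B] q_used=2 → run A
t=3: queue=[F,G,B,A] q_used=0 → run F
t=4: queue=[F,G,B,A,E] q_used=1 → run F
t=5: queue=[F,G,B,A,E,C,D] q_used=2 → run F
t=6: queue=[G,B,A,E,C,D,H] q_used=0 → run G
t=7: queue=[G,B,A,E,C,D,H] q_used=1 → run G
t=8: queue=[G,B,A,E,C,D,H] q_used=2 → run G
t=9: queue=[B,A,E,C,D,H,G] q_used=0 → run B
t=10: queue=[B,A,E,C,D,H,G] q_used=1 → run B
t=11: queue=[B,A,E,C,D,H,G] q_used=2 → run B
t=12: queue=[A,E,C,D,H,G,B] q_used=0 → run A
t=13: queue=[E,C,D,H,G,B] q_used=0 → run E
t=14: queue=[E,C,D,H,G,B] q_used=1 → run E
t=15: queue=[E,C,D,H,G,B] q_used=2 → run E
t=16: queue=[C,D,H,G,B,E] q_used=0 → run C
t=17: queue=[C,D,H,G,B,E] q_used=1 → run C
t=18: queue=[C,D,H,G,B,E] q_used=2 → run C
t=19: queue=[D,H,G,B,E,C] q_used=0 → run D
t=20: queue=[D,H,G,B,E,C] q_used=1 → run D
t=21: queue=[D,H,G,B,E,C] q_used=2 → run D
t=22: queue=[H,G,B,E,C] q_used=0 → run H
t=23: queue=[H,G,B,E,C] q_used=1 → run H
t=24: queue=[H,G,B,E,C] q_used=2 → run H
t=25: queue=[G,B,E,C] q_used=0 → run G
t=26: queue=[B,E,C] q_used=0 → run B
t=27: queue=[B,E,C] q_used=1 → run B
t=28: queue=[B,E,C] q_used=2 → run B
t=29: queue=[E,C,B] q_used=0 → run E
t=30: queue=[C,B] q_used=0 → run C
t=31: queue=[C,B] q_used=1 → run C
t=32: queue=[C,B] q_used=2 → run C
t=33: queue=[B,C] q_used=0 → run B
t=34: queue=[B,C] q_used=1 → run B
t=35: queue=[C] q_used=0 → run C
t=36: (idle)
t=37: (idle)
t=38: (idle)
t=39: (idle)
t=40: (idle)
t=41: (idle)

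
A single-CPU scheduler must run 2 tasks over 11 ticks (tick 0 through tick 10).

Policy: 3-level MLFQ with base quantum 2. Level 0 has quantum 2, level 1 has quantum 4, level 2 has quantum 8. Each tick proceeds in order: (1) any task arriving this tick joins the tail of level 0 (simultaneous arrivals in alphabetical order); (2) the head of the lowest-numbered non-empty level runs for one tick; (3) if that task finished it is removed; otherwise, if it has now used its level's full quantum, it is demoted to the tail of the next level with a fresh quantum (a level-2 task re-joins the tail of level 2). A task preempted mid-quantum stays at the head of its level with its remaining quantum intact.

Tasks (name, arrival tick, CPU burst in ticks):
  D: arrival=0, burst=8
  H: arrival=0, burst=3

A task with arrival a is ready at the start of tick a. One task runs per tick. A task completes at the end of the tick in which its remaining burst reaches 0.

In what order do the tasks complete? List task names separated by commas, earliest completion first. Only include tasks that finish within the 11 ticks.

t=0: L0/L1/L2 = DH/-/- → run D
t=1: L0/L1/L2 = DH/-/- → run D
t=2: L0/L1/L2 = H/D/- → run H
t=3: L0/L1/L2 = H/D/- → run H
t=4: L0/L1/L2 = -/DH/- → run D
t=5: L0/L1/L2 = -/DH/- → run D
t=6: L0/L1/L2 = -/DH/- → run D
t=7: L0/L1/L2 = -/DH/- → run D
t=8: L0/L1/L2 = -/H/D → run H
t=9: L0/L1/L2 = -/-/D → run D
t=10: L0/L1/L2 = -/-/D → run D

completion order = H, D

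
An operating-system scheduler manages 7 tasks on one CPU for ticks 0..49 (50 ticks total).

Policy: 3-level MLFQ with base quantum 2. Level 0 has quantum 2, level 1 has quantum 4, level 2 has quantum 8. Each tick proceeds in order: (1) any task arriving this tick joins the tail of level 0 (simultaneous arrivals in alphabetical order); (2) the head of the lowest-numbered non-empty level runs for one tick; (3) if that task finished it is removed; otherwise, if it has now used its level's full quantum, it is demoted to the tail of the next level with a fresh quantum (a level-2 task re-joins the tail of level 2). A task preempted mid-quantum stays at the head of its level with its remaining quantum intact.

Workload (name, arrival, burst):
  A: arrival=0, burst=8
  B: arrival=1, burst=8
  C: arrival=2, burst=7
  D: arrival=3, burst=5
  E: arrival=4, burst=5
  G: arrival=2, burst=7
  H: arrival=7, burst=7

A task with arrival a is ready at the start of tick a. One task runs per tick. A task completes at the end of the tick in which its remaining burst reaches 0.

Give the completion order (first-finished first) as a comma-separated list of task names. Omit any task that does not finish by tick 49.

t=0: L0/L1/L2 = A/-/- → run A
t=1: L0/L1/L2 = AB/-/- → run A
t=2: L0/L1/L2 = BCG/A/- → run B
t=3: L0/L1/L2 = BCGD/A/- → run B
t=4: L0/L1/L2 = CGDE/AB/- → run C
t=5: L0/L1/L2 = CGDE/AB/- → run C
t=6: L0/L1/L2 = GDE/ABC/- → run G
t=7: L0/L1/L2 = GDEH/ABC/- → run G
t=8: L0/L1/L2 = DEH/ABCG/- → run D
t=9: L0/L1/L2 = DEH/ABCG/- → run D
t=10: L0/L1/L2 = EH/ABCGD/- → run E
t=11: L0/L1/L2 = EH/ABCGD/- → run E
t=12: L0/L1/L2 = H/ABCGDE/- → run H
t=13: L0/L1/L2 = H/ABCGDE/- → run H
t=14: L0/L1/L2 = -/ABCGDEH/- → run A
t=15: L0/L1/L2 = -/ABCGDEH/- → run A
t=16: L0/L1/L2 = -/ABCGDEH/- → run A
t=17: L0/L1/L2 = -/ABCGDEH/- → run A
t=18: L0/L1/L2 = -/BCGDEH/A → run B
t=19: L0/L1/L2 = -/BCGDEH/A → run B
t=20: L0/L1/L2 = -/BCGDEH/A → run B
t=21: L0/L1/L2 = -/BCGDEH/A → run B
t=22: L0/L1/L2 = -/CGDEH/AB → run C
t=23: L0/L1/L2 = -/CGDEH/AB → run C
t=24: L0/L1/L2 = -/CGDEH/AB → run C
t=25: L0/L1/L2 = -/CGDEH/AB → run C
t=26: L0/L1/L2 = -/GDEH/ABC → run G
t=27: L0/L1/L2 = -/GDEH/ABC → run G
t=28: L0/L1/L2 = -/GDEH/ABC → run G
t=29: L0/L1/L2 = -/GDEH/ABC → run G
t=30: L0/L1/L2 = -/DEH/ABCG → run D
t=31: L0/L1/L2 = -/DEH/ABCG → run D
t=32: L0/L1/L2 = -/DEH/ABCG → run D
t=33: L0/L1/L2 = -/EH/ABCG → run E
t=34: L0/L1/L2 = -/EH/ABCG → run E
t=35: L0/L1/L2 = -/EH/ABCG → run E
t=36: L0/L1/L2 = -/H/ABCG → run H
t=37: L0/L1/L2 = -/H/ABCG → run H
t=38: L0/L1/L2 = -/H/ABCG → run H
t=39: L0/L1/L2 = -/H/ABCG → run H
t=40: L0/L1/L2 = -/-/ABCGH → run A
t=41: L0/L1/L2 = -/-/ABCGH → run A
t=42: L0/L1/L2 = -/-/BCGH → run B
t=43: L0/L1/L2 = -/-/BCGH → run B
t=44: L0/L1/L2 = -/-/CGH → run C
t=45: L0/L1/L2 = -/-/GH → run G
t=46: L0/L1/L2 = -/-/H → run H
t=47: (idle)
t=48: (idle)
t=49: (idle)

completion order = D, E, A, B, C, G, H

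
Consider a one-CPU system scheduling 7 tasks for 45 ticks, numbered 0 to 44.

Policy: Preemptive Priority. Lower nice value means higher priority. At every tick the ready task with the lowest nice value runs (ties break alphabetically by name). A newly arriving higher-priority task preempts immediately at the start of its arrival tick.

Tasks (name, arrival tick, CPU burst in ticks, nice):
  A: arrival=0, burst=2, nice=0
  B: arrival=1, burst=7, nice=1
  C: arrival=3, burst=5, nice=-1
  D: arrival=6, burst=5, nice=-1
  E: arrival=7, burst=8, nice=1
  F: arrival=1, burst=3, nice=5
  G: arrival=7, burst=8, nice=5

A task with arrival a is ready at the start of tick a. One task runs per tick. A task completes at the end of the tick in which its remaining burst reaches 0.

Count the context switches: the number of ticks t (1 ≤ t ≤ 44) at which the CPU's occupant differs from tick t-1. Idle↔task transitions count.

t=0: ready={A} → run A
t=1: ready={A,B,F} → run A
t=2: ready={B,F} → run B
t=3: ready={B,C,F} → run C
t=4: ready={B,C,F} → run C
t=5: ready={B,C,F} → run C
t=6: ready={B,C,D,F} → run C
t=7: ready={B,C,D,E,F,G} → run C
t=8: ready={B,D,E,F,G} → run D
t=9: ready={B,D,E,F,G} → run D
t=10: ready={B,D,E,F,G} → run D
t=11: ready={B,D,E,F,G} → run D
t=12: ready={B,D,E,F,G} → run D
t=13: ready={B,E,F,G} → run B
t=14: ready={B,E,F,G} → run B
t=15: ready={B,E,F,G} → run B
t=16: ready={B,E,F,G} → run B
t=17: ready={B,E,F,G} → run B
t=18: ready={B,E,F,G} → run B
t=19: ready={E,F,G} → run E
t=20: ready={E,F,G} → run E
t=21: ready={E,F,G} → run E
t=22: ready={E,F,G} → run E
t=23: ready={E,F,G} → run E
t=24: ready={E,F,G} → run E
t=25: ready={E,F,G} → run E
t=26: ready={E,F,G} → run E
t=27: ready={F,G} → run F
t=28: ready={F,G} → run F
t=29: ready={F,G} → run F
t=30: ready={G} → run G
t=31: ready={G} → run G
t=32: ready={G} → run G
t=33: ready={G} → run G
t=34: ready={G} → run G
t=35: ready={G} → run G
t=36: ready={G} → run G
t=37: ready={G} → run G
t=38: (idle)
t=39: (idle)
t=40: (idle)
t=41: (idle)
t=42: (idle)
t=43: (idle)
t=44: (idle)

context switches = 8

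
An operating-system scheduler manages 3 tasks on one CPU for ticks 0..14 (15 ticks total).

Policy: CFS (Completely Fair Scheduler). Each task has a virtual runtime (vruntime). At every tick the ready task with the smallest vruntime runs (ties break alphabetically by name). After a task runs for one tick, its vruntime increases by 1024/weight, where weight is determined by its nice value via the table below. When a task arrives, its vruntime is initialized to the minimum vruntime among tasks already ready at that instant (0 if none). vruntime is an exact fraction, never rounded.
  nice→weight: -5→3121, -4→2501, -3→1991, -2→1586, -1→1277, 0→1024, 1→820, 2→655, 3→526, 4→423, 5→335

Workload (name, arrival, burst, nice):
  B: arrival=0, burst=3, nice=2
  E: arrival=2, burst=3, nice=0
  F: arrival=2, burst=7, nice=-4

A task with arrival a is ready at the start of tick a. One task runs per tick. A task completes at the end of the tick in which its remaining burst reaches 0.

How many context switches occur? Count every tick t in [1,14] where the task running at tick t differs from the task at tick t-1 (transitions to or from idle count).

context switches = 7

t=0: vr[B=0] → run B
t=1: vr[B=1024/655] → run B
t=2: vr[B=2048/655 E=2048/655 F=2048/655] → run B
t=3: vr[E=2048/655 F=2048/655] → run E
t=4: vr[E=2703/655 F=2048/655] → run F
t=5: vr[E=2703/655 F=5792768/1638155] → run F
t=6: vr[E=2703/655 F=6463488/1638155] → run F
t=7: vr[E=2703/655 F=7134208/1638155] → run E
t=8: vr[E=3358/655 F=7134208/1638155] → run F
t=9: vr[E=3358/655 F=7804928/1638155] → run F
t=10: vr[E=3358/655 F=8475648/1638155] → run E
t=11: vr[F=8475648/1638155] → run F
t=12: vr[F=9146368/1638155] → run F
t=13: (idle)
t=14: (idle)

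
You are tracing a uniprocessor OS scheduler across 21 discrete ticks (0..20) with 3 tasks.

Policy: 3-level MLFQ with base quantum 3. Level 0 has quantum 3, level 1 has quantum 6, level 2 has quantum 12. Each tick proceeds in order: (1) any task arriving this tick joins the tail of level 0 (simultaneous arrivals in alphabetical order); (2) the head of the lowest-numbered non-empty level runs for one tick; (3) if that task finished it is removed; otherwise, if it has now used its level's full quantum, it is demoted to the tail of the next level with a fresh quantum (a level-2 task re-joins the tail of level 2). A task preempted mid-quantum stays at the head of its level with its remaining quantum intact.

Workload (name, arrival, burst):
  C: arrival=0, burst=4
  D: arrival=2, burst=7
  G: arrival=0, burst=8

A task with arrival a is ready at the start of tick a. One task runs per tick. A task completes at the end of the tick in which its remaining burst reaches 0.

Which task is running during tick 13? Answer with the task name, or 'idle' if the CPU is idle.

t=0: L0/L1/L2 = CG/-/- → run C
t=1: L0/L1/L2 = CG/-/- → run C
t=2: L0/L1/L2 = CGD/-/- → run C
t=3: L0/L1/L2 = GD/C/- → run G
t=4: L0/L1/L2 = GD/C/- → run G
t=5: L0/L1/L2 = GD/C/- → run G
t=6: L0/L1/L2 = D/CG/- → run D
t=7: L0/L1/L2 = D/CG/- → run D
t=8: L0/L1/L2 = D/CG/- → run D
t=9: L0/L1/L2 = -/CGD/- → run C
t=10: L0/L1/L2 = -/GD/- → run G
t=11: L0/L1/L2 = -/GD/- → run G
t=12: L0/L1/L2 = -/GD/- → run G
t=13: L0/L1/L2 = -/GD/- → run G
t=14: L0/L1/L2 = -/GD/- → run G
t=15: L0/L1/L2 = -/D/- → run D
t=16: L0/L1/L2 = -/D/- → run D
t=17: L0/L1/L2 = -/D/- → run D
t=18: L0/L1/L2 = -/D/- → run D
t=19: (idle)
t=20: (idle)

running at tick 13 = G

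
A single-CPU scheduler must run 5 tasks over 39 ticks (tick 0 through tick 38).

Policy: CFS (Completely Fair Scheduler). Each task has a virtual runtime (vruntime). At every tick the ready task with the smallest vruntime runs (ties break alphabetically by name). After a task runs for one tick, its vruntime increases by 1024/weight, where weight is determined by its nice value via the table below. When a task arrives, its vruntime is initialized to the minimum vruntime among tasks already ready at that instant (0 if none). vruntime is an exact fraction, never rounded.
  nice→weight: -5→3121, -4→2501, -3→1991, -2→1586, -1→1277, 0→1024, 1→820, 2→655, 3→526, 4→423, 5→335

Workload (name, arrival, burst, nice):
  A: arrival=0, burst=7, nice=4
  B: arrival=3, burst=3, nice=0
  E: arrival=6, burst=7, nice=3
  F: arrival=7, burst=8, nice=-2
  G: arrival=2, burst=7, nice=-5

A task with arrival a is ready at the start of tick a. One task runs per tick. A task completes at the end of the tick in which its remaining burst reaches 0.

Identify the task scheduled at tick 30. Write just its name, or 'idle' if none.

running at tick 30 = E

t=0: vr[A=0] → run A
t=1: vr[A=1024/423] → run A
t=2: vr[A=2048/423 G=2048/423] → run A
t=3: vr[A=1024/141 B=2048/423 G=2048/423] → run B
t=4: vr[A=1024/141 B=2471/423 G=2048/423] → run G
t=5: vr[A=1024/141 B=2471/423 G=6824960/1320183] → run G
t=6: vr[A=1024/141 B=2471/423 E=7258112/1320183 G=7258112/1320183] → run E
t=7: vr[A=1024/141 B=2471/423 E=2584817152/347208129 F=7258112/1320183 G=7258112/1320183] → run F
t=8: vr[A=1024/141 B=2471/423 E=2584817152/347208129 F=6431616512/1046905119 G=7258112/1320183] → run G
t=9: vr[A=1024/141 B=2471/423 E=2584817152/347208129 F=6431616512/1046905119 G=7691264/1320183] → run G
t=10: vr[A=1024/141 B=2471/423 E=2584817152/347208129 F=6431616512/1046905119 G=8124416/1320183] → run B
t=11: vr[A=1024/141 B=2894/423 E=2584817152/347208129 F=6431616512/1046905119 G=8124416/1320183] → run F
t=12: vr[A=1024/141 B=2894/423 E=2584817152/347208129 F=7107550208/1046905119 G=8124416/1320183] → run G
t=13: vr[A=1024/141 B=2894/423 E=2584817152/347208129 F=7107550208/1046905119 G=8557568/1320183] → run G
t=14: vr[A=1024/141 B=2894/423 E=2584817152/347208129 F=7107550208/1046905119 G=8990720/1320183] → run F
t=15: vr[A=1024/141 B=2894/423 E=2584817152/347208129 F=7783483904/1046905119 G=8990720/1320183] → run G
t=16: vr[A=1024/141 B=2894/423 E=2584817152/347208129 F=7783483904/1046905119] → run B
t=17: vr[A=1024/141 E=2584817152/347208129 F=7783483904/1046905119] → run A
t=18: vr[A=4096/423 E=2584817152/347208129 F=7783483904/1046905119] → run F
t=19: vr[A=4096/423 E=2584817152/347208129 F=8459417600/1046905119] → run E
t=20: vr[A=4096/423 E=3260750848/347208129 F=8459417600/1046905119] → run F
t=21: vr[A=4096/423 E=3260750848/347208129 F=9135351296/1046905119] → run F
t=22: vr[A=4096/423 E=3260750848/347208129 F=9811284992/1046905119] → run F
t=23: vr[A=4096/423 E=3260750848/347208129 F=10487218688/1046905119] → run E
t=24: vr[A=4096/423 E=3936684544/347208129 F=10487218688/1046905119] → run A
t=25: vr[A=5120/423 E=3936684544/347208129 F=10487218688/1046905119] → run F
t=26: vr[A=5120/423 E=3936684544/347208129] → run E
t=27: vr[A=5120/423 E=4612618240/347208129] → run A
t=28: vr[A=2048/141 E=4612618240/347208129] → run E
t=29: vr[A=2048/141 E=5288551936/347208129] → run A
t=30: vr[E=5288551936/347208129] → run E
t=31: vr[E=5964485632/347208129] → run E
t=32: (idle)
t=33: (idle)
t=34: (idle)
t=35: (idle)
t=36: (idle)
t=37: (idle)
t=38: (idle)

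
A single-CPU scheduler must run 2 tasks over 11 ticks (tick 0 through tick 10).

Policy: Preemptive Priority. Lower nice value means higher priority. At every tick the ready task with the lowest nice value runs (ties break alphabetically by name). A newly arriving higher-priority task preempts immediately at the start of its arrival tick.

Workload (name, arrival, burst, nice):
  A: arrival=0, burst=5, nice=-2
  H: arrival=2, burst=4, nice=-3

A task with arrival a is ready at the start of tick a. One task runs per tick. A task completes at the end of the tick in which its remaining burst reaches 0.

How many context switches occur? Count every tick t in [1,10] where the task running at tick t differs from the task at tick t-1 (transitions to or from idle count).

t=0: ready={A} → run A
t=1: ready={A} → run A
t=2: ready={A,H} → run H
t=3: ready={A,H} → run H
t=4: ready={A,H} → run H
t=5: ready={A,H} → run H
t=6: ready={A} → run A
t=7: ready={A} → run A
t=8: ready={A} → run A
t=9: (idle)
t=10: (idle)

context switches = 3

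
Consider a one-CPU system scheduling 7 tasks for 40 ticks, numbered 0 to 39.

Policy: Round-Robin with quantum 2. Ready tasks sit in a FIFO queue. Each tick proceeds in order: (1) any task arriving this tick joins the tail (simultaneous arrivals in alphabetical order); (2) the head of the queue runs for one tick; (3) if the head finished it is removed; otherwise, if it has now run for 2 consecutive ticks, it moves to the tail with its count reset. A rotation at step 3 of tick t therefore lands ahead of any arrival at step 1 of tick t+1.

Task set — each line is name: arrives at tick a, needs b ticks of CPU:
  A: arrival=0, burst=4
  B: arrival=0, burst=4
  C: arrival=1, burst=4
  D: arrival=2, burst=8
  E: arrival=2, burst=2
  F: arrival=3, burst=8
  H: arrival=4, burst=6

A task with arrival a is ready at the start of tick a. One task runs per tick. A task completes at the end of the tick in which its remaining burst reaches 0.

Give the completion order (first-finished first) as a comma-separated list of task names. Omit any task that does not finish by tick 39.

completion order = A, E, B, C, H, D, F

t=0: queue=[A,B] q_used=0 → run A
t=1: queue=[A,B,C] q_used=1 → run A
t=2: queue=[B,C,A,D,E] q_used=0 → run B
t=3: queue=[B,C,A,D,E,F] q_used=1 → run B
t=4: queue=[C,A,D,E,F,B,H] q_used=0 → run C
t=5: queue=[C,A,D,E,F,B,H] q_used=1 → run C
t=6: queue=[A,D,E,F,B,H,C] q_used=0 → run A
t=7: queue=[A,D,E,F,B,H,C] q_used=1 → run A
t=8: queue=[D,E,F,B,H,C] q_used=0 → run D
t=9: queue=[D,E,F,B,H,C] q_used=1 → run D
t=10: queue=[E,F,B,H,C,D] q_used=0 → run E
t=11: queue=[E,F,B,H,C,D] q_used=1 → run E
t=12: queue=[F,B,H,C,D] q_used=0 → run F
t=13: queue=[F,B,H,C,D] q_used=1 → run F
t=14: queue=[B,H,C,D,F] q_used=0 → run B
t=15: queue=[B,H,C,D,F] q_used=1 → run B
t=16: queue=[H,C,D,F] q_used=0 → run H
t=17: queue=[H,C,D,F] q_used=1 → run H
t=18: queue=[C,D,F,H] q_used=0 → run C
t=19: queue=[C,D,F,H] q_used=1 → run C
t=20: queue=[D,F,H] q_used=0 → run D
t=21: queue=[D,F,H] q_used=1 → run D
t=22: queue=[F,H,D] q_used=0 → run F
t=23: queue=[F,H,D] q_used=1 → run F
t=24: queue=[H,D,F] q_used=0 → run H
t=25: queue=[H,D,F] q_used=1 → run H
t=26: queue=[D,F,H] q_used=0 → run D
t=27: queue=[D,F,H] q_used=1 → run D
t=28: queue=[F,H,D] q_used=0 → run F
t=29: queue=[F,H,D] q_used=1 → run F
t=30: queue=[H,D,F] q_used=0 → run H
t=31: queue=[H,D,F] q_used=1 → run H
t=32: queue=[D,F] q_used=0 → run D
t=33: queue=[D,F] q_used=1 → run D
t=34: queue=[F] q_used=0 → run F
t=35: queue=[F] q_used=1 → run F
t=36: (idle)
t=37: (idle)
t=38: (idle)
t=39: (idle)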